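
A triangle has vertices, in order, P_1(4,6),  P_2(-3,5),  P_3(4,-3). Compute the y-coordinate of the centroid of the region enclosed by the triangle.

8/3

Apply the shoelace (surveyor's) formula. First the cross-terms c_i = x_i·y_{i+1} − x_{i+1}·y_i:
  38, -11, 36  ⇒  2A = 63, A = 31.5.
Then Σ (y_i + y_{i+1})·c_i = 504, so ȳ = 504 / (6·31.5) = 8/3.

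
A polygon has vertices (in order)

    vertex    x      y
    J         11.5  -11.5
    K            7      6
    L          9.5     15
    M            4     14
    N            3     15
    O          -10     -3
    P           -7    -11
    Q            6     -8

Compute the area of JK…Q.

Apply the shoelace formula: 2A = Σ (x_i·y_{i+1} − x_{i+1}·y_i), indices taken mod 8.
Cross-terms: 149.5, 48, 73, 18, 141, 89, 122, 23  ⇒  Σ = 663.5
Area = |Σ|/2 = 331.75.

331.75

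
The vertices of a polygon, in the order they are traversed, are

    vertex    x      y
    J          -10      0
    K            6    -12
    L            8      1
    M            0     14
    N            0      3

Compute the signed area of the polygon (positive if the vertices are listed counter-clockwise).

182

Apply the shoelace (surveyor's) formula: 2A = Σ (x_i·y_{i+1} − x_{i+1}·y_i), indices taken mod 5.
Σ = (120) + (102) + (112) + (0) + (30) = 364
Signed area = Σ/2 = 182 (positive ⇒ counter-clockwise traversal).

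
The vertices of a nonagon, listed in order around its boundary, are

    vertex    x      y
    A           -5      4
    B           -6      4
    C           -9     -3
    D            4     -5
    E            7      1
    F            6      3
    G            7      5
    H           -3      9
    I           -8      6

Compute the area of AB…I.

154

Σ = (4) + (54) + (57) + (39) + (15) + (9) + (78) + (54) + (-2) = 308
Area = |Σ|/2 = 154.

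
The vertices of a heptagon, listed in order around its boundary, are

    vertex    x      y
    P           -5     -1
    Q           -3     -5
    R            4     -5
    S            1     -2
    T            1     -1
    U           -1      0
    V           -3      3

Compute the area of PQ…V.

Cross-terms: 22, 35, -3, 1, -1, -3, 18  ⇒  Σ = 69
Area = |Σ|/2 = 34.5.

34.5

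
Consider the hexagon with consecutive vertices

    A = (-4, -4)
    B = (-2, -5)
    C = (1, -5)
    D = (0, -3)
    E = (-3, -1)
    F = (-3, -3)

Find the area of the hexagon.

10.5

Apply the surveyor's formula: 2A = Σ (x_i·y_{i+1} − x_{i+1}·y_i), indices taken mod 6.
Cross-terms: 12, 15, -3, -9, 6, 0  ⇒  Σ = 21
Area = |Σ|/2 = 10.5.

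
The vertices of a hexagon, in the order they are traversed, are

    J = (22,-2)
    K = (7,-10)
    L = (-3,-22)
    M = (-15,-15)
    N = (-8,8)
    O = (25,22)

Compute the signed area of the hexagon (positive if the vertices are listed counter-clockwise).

-912.5

Apply the shoelace (surveyor's) formula: 2A = Σ (x_i·y_{i+1} − x_{i+1}·y_i), indices taken mod 6.
J→K: (22)(-10) − (7)(-2) = -206
K→L: (7)(-22) − (-3)(-10) = -184
L→M: (-3)(-15) − (-15)(-22) = -285
M→N: (-15)(8) − (-8)(-15) = -240
N→O: (-8)(22) − (25)(8) = -376
O→J: (25)(-2) − (22)(22) = -534
Σ = -1825
Signed area = Σ/2 = -912.5 (negative ⇒ clockwise traversal).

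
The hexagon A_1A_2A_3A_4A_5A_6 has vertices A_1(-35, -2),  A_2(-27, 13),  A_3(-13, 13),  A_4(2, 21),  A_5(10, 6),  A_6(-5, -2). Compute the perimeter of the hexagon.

112

|A_1A_2| = √((8)² + (15)²) = √289 = 17
|A_2A_3| = √((14)² + (0)²) = √196 = 14
|A_3A_4| = √((15)² + (8)²) = √289 = 17
|A_4A_5| = √((8)² + (-15)²) = √289 = 17
|A_5A_6| = √((-15)² + (-8)²) = √289 = 17
|A_6A_1| = √((-30)² + (0)²) = √900 = 30
Perimeter = 17 + 14 + 17 + 17 + 17 + 30 = 112.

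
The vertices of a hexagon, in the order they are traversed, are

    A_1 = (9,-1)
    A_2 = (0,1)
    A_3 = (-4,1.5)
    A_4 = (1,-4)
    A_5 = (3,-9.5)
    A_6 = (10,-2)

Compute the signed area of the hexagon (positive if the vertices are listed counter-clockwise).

Cross-terms: 9, 4, 14.5, 2.5, 89, 8  ⇒  Σ = 127
Signed area = Σ/2 = 63.5 (positive ⇒ counter-clockwise traversal).

63.5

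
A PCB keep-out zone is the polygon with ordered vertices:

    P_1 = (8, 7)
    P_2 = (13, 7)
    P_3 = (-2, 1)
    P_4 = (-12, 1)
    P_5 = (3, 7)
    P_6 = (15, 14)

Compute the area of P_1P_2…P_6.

Apply the shoelace (surveyor's) formula: 2A = Σ (x_i·y_{i+1} − x_{i+1}·y_i), indices taken mod 6.
P_1→P_2: (8)(7) − (13)(7) = -35
P_2→P_3: (13)(1) − (-2)(7) = 27
P_3→P_4: (-2)(1) − (-12)(1) = 10
P_4→P_5: (-12)(7) − (3)(1) = -87
P_5→P_6: (3)(14) − (15)(7) = -63
P_6→P_1: (15)(7) − (8)(14) = -7
Σ = -155
Area = |Σ|/2 = 77.5.

77.5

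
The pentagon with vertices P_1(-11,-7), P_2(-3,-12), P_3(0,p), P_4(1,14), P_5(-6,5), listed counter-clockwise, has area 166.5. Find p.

Write out the shoelace sum; only the two edges meeting at P_3 involve p:
2·Area = [((-3)·p − 0·(-12)) + (0·14 − 1·p)] + 297
       = -4·p + 297 = 333
⇒ p = -9.

-9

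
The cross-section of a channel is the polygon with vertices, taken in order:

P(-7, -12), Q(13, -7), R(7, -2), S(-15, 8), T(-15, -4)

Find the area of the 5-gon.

Apply the shoelace formula: 2A = Σ (x_i·y_{i+1} − x_{i+1}·y_i), indices taken mod 5.
Cross-terms: 205, 23, 26, 180, 152  ⇒  Σ = 586
Area = |Σ|/2 = 293.

293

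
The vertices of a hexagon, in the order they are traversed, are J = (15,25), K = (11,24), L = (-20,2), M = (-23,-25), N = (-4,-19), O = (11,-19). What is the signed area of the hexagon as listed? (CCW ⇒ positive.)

Apply the surveyor's formula: 2A = Σ (x_i·y_{i+1} − x_{i+1}·y_i), indices taken mod 6.
Σ = (85) + (502) + (546) + (337) + (285) + (560) = 2315
Signed area = Σ/2 = 1157.5 (positive ⇒ counter-clockwise traversal).

1157.5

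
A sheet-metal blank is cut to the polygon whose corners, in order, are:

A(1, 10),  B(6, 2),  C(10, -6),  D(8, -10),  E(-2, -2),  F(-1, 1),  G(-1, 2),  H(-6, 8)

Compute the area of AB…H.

Apply the shoelace (surveyor's) formula: 2A = Σ (x_i·y_{i+1} − x_{i+1}·y_i), indices taken mod 8.
A→B: (1)(2) − (6)(10) = -58
B→C: (6)(-6) − (10)(2) = -56
C→D: (10)(-10) − (8)(-6) = -52
D→E: (8)(-2) − (-2)(-10) = -36
E→F: (-2)(1) − (-1)(-2) = -4
F→G: (-1)(2) − (-1)(1) = -1
G→H: (-1)(8) − (-6)(2) = 4
H→A: (-6)(10) − (1)(8) = -68
Σ = -271
Area = |Σ|/2 = 135.5.

135.5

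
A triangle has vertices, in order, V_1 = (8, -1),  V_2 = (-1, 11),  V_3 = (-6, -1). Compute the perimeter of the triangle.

42

|V_1V_2| = √((-9)² + (12)²) = √225 = 15
|V_2V_3| = √((-5)² + (-12)²) = √169 = 13
|V_3V_1| = √((14)² + (0)²) = √196 = 14
Perimeter = 15 + 13 + 14 = 42.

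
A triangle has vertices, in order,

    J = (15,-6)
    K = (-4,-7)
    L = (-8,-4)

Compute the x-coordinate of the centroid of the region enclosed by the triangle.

1

Apply Gauss's area formula. First the cross-terms c_i = x_i·y_{i+1} − x_{i+1}·y_i:
  -129, -40, 108  ⇒  2A = -61, A = -30.5.
Then Σ (x_i + x_{i+1})·c_i = -183, so x̄ = -183 / (6·(-30.5)) = 1.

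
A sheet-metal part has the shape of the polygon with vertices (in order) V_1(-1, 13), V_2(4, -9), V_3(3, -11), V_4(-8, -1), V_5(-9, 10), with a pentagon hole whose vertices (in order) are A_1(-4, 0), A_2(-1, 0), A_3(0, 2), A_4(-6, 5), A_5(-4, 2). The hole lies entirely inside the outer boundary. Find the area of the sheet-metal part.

Outer boundary:
Apply the shoelace formula: 2A = Σ (x_i·y_{i+1} − x_{i+1}·y_i), indices taken mod 5.
Σ = (-43) + (-17) + (-91) + (-89) + (-107) = -347
Area = |Σ|/2 = 173.5.
Hole:
Apply the shoelace (surveyor's) formula: 2A = Σ (x_i·y_{i+1} − x_{i+1}·y_i), indices taken mod 5.
Cross-terms: 0, -2, 12, 8, 8  ⇒  Σ = 26
Area = |Σ|/2 = 13.
Net area = 173.5 − 13 = 160.5.

160.5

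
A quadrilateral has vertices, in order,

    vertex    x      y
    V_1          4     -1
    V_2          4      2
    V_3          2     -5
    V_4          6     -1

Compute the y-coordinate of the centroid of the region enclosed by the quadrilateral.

-40/21

Apply the shoelace formula. First the cross-terms c_i = x_i·y_{i+1} − x_{i+1}·y_i:
  12, -24, 28, -2  ⇒  2A = 14, A = 7.
Then Σ (y_i + y_{i+1})·c_i = -80, so ȳ = -80 / (6·7) = -40/21.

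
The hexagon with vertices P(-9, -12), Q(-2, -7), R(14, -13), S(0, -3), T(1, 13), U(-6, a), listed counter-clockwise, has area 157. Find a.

Write out the shoelace sum; only the two edges meeting at U involve a:
2·Area = [(1·a − (-6)·13) + ((-6)·(-12) − (-9)·a)] + 124
       = 10·a + 274 = 314
⇒ a = 4.

4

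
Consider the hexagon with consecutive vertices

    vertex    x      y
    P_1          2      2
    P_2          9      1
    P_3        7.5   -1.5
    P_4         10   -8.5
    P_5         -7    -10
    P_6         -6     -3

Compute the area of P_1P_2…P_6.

P_1→P_2: (2)(1) − (9)(2) = -16
P_2→P_3: (9)(-1.5) − (7.5)(1) = -21
P_3→P_4: (7.5)(-8.5) − (10)(-1.5) = -48.75
P_4→P_5: (10)(-10) − (-7)(-8.5) = -159.5
P_5→P_6: (-7)(-3) − (-6)(-10) = -39
P_6→P_1: (-6)(2) − (2)(-3) = -6
Σ = -290.25
Area = |Σ|/2 = 145.125.

145.125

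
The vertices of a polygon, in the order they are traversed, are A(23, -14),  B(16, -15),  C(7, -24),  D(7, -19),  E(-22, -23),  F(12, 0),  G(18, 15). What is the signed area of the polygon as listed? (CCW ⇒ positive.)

-542.5

Apply Gauss's area formula: 2A = Σ (x_i·y_{i+1} − x_{i+1}·y_i), indices taken mod 7.
Σ = (-121) + (-279) + (35) + (-579) + (276) + (180) + (-597) = -1085
Signed area = Σ/2 = -542.5 (negative ⇒ clockwise traversal).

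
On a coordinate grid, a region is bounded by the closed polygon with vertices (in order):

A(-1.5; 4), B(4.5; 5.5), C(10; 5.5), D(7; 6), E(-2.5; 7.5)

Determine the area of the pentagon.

Apply the shoelace formula: 2A = Σ (x_i·y_{i+1} − x_{i+1}·y_i), indices taken mod 5.
A→B: (-1.5)(5.5) − (4.5)(4) = -26.25
B→C: (4.5)(5.5) − (10)(5.5) = -30.25
C→D: (10)(6) − (7)(5.5) = 21.5
D→E: (7)(7.5) − (-2.5)(6) = 67.5
E→A: (-2.5)(4) − (-1.5)(7.5) = 1.25
Σ = 33.75
Area = |Σ|/2 = 16.875.

16.875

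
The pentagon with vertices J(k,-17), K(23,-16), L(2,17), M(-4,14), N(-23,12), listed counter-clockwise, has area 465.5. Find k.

23

Write out the shoelace sum; only the two edges meeting at J involve k:
2·Area = [((-23)·(-17) − k·12) + (k·(-16) − 23·(-17))] + 793
       = -28·k + 1575 = 931
⇒ k = 23.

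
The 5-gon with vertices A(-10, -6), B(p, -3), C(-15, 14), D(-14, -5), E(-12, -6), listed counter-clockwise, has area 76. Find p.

The doubled signed area Σ (x_i y_{i+1} − x_{i+1} y_i) is linear in p.
With p=0 it equals 292; the coefficient of p is 20 (from the two edges through B).
So 20·p + 292 = 2·76 = 152 ⇒ p = -7.

-7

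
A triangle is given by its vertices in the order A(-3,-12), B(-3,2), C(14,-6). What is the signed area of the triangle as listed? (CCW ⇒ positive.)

Apply the surveyor's formula: 2A = Σ (x_i·y_{i+1} − x_{i+1}·y_i), indices taken mod 3.
Σ = (-42) + (-10) + (-186) = -238
Signed area = Σ/2 = -119 (negative ⇒ clockwise traversal).

-119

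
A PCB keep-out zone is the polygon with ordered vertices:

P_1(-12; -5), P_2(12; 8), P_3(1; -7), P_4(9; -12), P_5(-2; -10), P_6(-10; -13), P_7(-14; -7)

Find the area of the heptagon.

195.5

Apply the shoelace formula: 2A = Σ (x_i·y_{i+1} − x_{i+1}·y_i), indices taken mod 7.
Σ = (-36) + (-92) + (51) + (-114) + (-74) + (-112) + (-14) = -391
Area = |Σ|/2 = 195.5.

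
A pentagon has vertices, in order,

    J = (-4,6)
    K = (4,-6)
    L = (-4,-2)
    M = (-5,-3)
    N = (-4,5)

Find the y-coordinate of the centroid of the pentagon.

Apply the surveyor's formula. First the cross-terms c_i = x_i·y_{i+1} − x_{i+1}·y_i:
  0, -32, 2, -37, -4  ⇒  2A = -71, A = -35.5.
Then Σ (y_i + y_{i+1})·c_i = 128, so ȳ = 128 / (6·(-35.5)) = -128/213.

-128/213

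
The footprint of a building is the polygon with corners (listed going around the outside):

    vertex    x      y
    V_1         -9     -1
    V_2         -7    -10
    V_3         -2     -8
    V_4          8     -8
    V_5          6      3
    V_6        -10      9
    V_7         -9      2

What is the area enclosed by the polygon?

221.5

V_1→V_2: (-9)(-10) − (-7)(-1) = 83
V_2→V_3: (-7)(-8) − (-2)(-10) = 36
V_3→V_4: (-2)(-8) − (8)(-8) = 80
V_4→V_5: (8)(3) − (6)(-8) = 72
V_5→V_6: (6)(9) − (-10)(3) = 84
V_6→V_7: (-10)(2) − (-9)(9) = 61
V_7→V_1: (-9)(-1) − (-9)(2) = 27
Σ = 443
Area = |Σ|/2 = 221.5.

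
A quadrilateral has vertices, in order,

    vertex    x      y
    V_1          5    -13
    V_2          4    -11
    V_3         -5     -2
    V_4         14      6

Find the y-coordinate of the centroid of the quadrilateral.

Apply the surveyor's formula. First the cross-terms c_i = x_i·y_{i+1} − x_{i+1}·y_i:
  -3, -63, -2, -212  ⇒  2A = -280, A = -140.
Then Σ (y_i + y_{i+1})·c_i = 2367, so ȳ = 2367 / (6·(-140)) = -789/280.

-789/280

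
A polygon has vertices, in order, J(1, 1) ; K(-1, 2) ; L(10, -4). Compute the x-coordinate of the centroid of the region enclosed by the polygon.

Apply the shoelace (surveyor's) formula. First the cross-terms c_i = x_i·y_{i+1} − x_{i+1}·y_i:
  3, -16, 14  ⇒  2A = 1, A = 0.5.
Then Σ (x_i + x_{i+1})·c_i = 10, so x̄ = 10 / (6·0.5) = 10/3.

10/3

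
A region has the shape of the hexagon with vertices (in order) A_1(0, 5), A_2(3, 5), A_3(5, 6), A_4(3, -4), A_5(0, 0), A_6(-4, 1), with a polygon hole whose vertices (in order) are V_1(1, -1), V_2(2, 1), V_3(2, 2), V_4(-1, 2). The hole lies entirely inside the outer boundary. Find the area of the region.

Outer boundary:
Apply the shoelace formula: 2A = Σ (x_i·y_{i+1} − x_{i+1}·y_i), indices taken mod 6.
A_1→A_2: (0)(5) − (3)(5) = -15
A_2→A_3: (3)(6) − (5)(5) = -7
A_3→A_4: (5)(-4) − (3)(6) = -38
A_4→A_5: (3)(0) − (0)(-4) = 0
A_5→A_6: (0)(1) − (-4)(0) = 0
A_6→A_1: (-4)(5) − (0)(1) = -20
Σ = -80
Area = |Σ|/2 = 40.
Hole:
Apply the shoelace formula: 2A = Σ (x_i·y_{i+1} − x_{i+1}·y_i), indices taken mod 4.
Σ = (3) + (2) + (6) + (-1) = 10
Area = |Σ|/2 = 5.
Net area = 40 − 5 = 35.

35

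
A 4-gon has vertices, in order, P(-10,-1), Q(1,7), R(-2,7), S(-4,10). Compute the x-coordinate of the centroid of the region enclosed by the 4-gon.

-113/24

Apply the shoelace (surveyor's) formula. First the cross-terms c_i = x_i·y_{i+1} − x_{i+1}·y_i:
  -69, 21, 8, 104  ⇒  2A = 64, A = 32.
Then Σ (x_i + x_{i+1})·c_i = -904, so x̄ = -904 / (6·32) = -113/24.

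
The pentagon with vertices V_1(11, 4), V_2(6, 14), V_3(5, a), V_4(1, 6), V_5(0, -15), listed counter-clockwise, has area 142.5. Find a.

9

Write out the shoelace sum; only the two edges meeting at V_3 involve a:
2·Area = [(6·a − 5·14) + (5·6 − 1·a)] + 280
       = 5·a + 240 = 285
⇒ a = 9.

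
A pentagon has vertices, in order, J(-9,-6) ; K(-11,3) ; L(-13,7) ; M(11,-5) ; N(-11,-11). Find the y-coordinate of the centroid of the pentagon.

-271/88

Apply Gauss's area formula. First the cross-terms c_i = x_i·y_{i+1} − x_{i+1}·y_i:
  -93, -38, -12, -176, -33  ⇒  2A = -352, A = -176.
Then Σ (y_i + y_{i+1})·c_i = 3252, so ȳ = 3252 / (6·(-176)) = -271/88.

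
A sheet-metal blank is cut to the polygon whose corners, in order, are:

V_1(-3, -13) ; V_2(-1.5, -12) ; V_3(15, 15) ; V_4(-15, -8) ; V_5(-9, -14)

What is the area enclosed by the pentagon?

246

Σ = (16.5) + (157.5) + (105) + (138) + (75) = 492
Area = |Σ|/2 = 246.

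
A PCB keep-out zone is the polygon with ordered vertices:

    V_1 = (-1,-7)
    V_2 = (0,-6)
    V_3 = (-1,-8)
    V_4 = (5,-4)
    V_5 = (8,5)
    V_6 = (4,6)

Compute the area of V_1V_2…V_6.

Apply Gauss's area formula: 2A = Σ (x_i·y_{i+1} − x_{i+1}·y_i), indices taken mod 6.
Cross-terms: 6, -6, 44, 57, 28, -22  ⇒  Σ = 107
Area = |Σ|/2 = 53.5.

53.5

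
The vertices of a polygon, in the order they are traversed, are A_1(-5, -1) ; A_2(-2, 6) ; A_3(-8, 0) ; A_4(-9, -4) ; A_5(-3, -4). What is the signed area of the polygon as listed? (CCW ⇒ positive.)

Σ = (-32) + (48) + (32) + (24) + (-17) = 55
Signed area = Σ/2 = 27.5 (positive ⇒ counter-clockwise traversal).

27.5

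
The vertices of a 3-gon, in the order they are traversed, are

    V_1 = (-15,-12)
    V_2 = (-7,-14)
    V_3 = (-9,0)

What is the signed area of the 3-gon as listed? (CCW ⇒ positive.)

54

Σ = (126) + (-126) + (108) = 108
Signed area = Σ/2 = 54 (positive ⇒ counter-clockwise traversal).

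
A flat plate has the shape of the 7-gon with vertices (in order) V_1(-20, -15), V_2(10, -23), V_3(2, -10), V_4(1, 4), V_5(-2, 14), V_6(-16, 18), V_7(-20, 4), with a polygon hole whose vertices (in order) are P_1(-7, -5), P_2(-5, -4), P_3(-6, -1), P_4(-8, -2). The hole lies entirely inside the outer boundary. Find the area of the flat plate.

Outer boundary:
V_1→V_2: (-20)(-23) − (10)(-15) = 610
V_2→V_3: (10)(-10) − (2)(-23) = -54
V_3→V_4: (2)(4) − (1)(-10) = 18
V_4→V_5: (1)(14) − (-2)(4) = 22
V_5→V_6: (-2)(18) − (-16)(14) = 188
V_6→V_7: (-16)(4) − (-20)(18) = 296
V_7→V_1: (-20)(-15) − (-20)(4) = 380
Σ = 1460
Area = |Σ|/2 = 730.
Hole:
Σ = (3) + (-19) + (4) + (26) = 14
Area = |Σ|/2 = 7.
Net area = 730 − 7 = 723.

723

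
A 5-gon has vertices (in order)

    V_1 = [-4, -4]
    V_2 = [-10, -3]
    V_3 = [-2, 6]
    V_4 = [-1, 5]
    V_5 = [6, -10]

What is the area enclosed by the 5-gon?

Apply Gauss's area formula: 2A = Σ (x_i·y_{i+1} − x_{i+1}·y_i), indices taken mod 5.
V_1→V_2: (-4)(-3) − (-10)(-4) = -28
V_2→V_3: (-10)(6) − (-2)(-3) = -66
V_3→V_4: (-2)(5) − (-1)(6) = -4
V_4→V_5: (-1)(-10) − (6)(5) = -20
V_5→V_1: (6)(-4) − (-4)(-10) = -64
Σ = -182
Area = |Σ|/2 = 91.

91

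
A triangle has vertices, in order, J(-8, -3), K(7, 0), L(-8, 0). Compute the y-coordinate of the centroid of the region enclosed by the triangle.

-1

Apply the shoelace (surveyor's) formula. First the cross-terms c_i = x_i·y_{i+1} − x_{i+1}·y_i:
  21, 0, 24  ⇒  2A = 45, A = 22.5.
Then Σ (y_i + y_{i+1})·c_i = -135, so ȳ = -135 / (6·22.5) = -1.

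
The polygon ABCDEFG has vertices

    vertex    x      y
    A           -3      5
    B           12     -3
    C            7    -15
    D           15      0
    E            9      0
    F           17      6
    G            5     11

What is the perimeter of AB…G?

|AB| = √((15)² + (-8)²) = √289 = 17
|BC| = √((-5)² + (-12)²) = √169 = 13
|CD| = √((8)² + (15)²) = √289 = 17
|DE| = √((-6)² + (0)²) = √36 = 6
|EF| = √((8)² + (6)²) = √100 = 10
|FG| = √((-12)² + (5)²) = √169 = 13
|GA| = √((-8)² + (-6)²) = √100 = 10
Perimeter = 17 + 13 + 17 + 6 + 10 + 13 + 10 = 86.

86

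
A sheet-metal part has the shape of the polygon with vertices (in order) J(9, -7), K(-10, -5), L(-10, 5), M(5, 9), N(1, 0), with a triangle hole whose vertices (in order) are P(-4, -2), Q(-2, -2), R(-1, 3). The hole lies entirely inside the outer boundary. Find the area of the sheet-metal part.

Outer boundary:
Apply Gauss's area formula: 2A = Σ (x_i·y_{i+1} − x_{i+1}·y_i), indices taken mod 5.
Σ = (-115) + (-100) + (-115) + (-9) + (-7) = -346
Area = |Σ|/2 = 173.
Hole:
Apply the shoelace formula: 2A = Σ (x_i·y_{i+1} − x_{i+1}·y_i), indices taken mod 3.
P→Q: (-4)(-2) − (-2)(-2) = 4
Q→R: (-2)(3) − (-1)(-2) = -8
R→P: (-1)(-2) − (-4)(3) = 14
Σ = 10
Area = |Σ|/2 = 5.
Net area = 173 − 5 = 168.

168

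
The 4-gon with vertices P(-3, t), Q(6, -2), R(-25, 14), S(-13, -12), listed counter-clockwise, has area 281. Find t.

Write out the shoelace sum; only the two edges meeting at P involve t:
2·Area = [((-13)·t − (-3)·(-12)) + ((-3)·(-2) − 6·t)] + 516
       = -19·t + 486 = 562
⇒ t = -4.

-4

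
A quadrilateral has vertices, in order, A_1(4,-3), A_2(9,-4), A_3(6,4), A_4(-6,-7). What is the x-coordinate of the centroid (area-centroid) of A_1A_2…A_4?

Apply the surveyor's formula. First the cross-terms c_i = x_i·y_{i+1} − x_{i+1}·y_i:
  11, 60, -18, 46  ⇒  2A = 99, A = 49.5.
Then Σ (x_i + x_{i+1})·c_i = 951, so x̄ = 951 / (6·49.5) = 317/99.

317/99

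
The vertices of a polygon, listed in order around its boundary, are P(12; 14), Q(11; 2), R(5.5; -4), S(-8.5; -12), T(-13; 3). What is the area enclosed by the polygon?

Apply Gauss's area formula: 2A = Σ (x_i·y_{i+1} − x_{i+1}·y_i), indices taken mod 5.
Σ = (-130) + (-55) + (-100) + (-181.5) + (-218) = -684.5
Area = |Σ|/2 = 342.25.

342.25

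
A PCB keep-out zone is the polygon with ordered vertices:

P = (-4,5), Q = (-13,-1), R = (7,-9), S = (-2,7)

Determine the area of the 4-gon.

121

Apply the shoelace (surveyor's) formula: 2A = Σ (x_i·y_{i+1} − x_{i+1}·y_i), indices taken mod 4.
Cross-terms: 69, 124, 31, 18  ⇒  Σ = 242
Area = |Σ|/2 = 121.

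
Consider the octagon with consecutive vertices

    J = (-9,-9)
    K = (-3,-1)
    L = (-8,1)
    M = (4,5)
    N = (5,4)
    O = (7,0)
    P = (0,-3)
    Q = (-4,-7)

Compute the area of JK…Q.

Cross-terms: -18, -11, -44, -9, -28, -21, -12, -27  ⇒  Σ = -170
Area = |Σ|/2 = 85.

85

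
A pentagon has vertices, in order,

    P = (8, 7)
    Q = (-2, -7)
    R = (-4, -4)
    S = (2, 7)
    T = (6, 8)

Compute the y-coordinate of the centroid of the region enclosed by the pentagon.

56/39

Apply the shoelace (surveyor's) formula. First the cross-terms c_i = x_i·y_{i+1} − x_{i+1}·y_i:
  -42, -20, -20, -26, -22  ⇒  2A = -130, A = -65.
Then Σ (y_i + y_{i+1})·c_i = -560, so ȳ = -560 / (6·(-65)) = 56/39.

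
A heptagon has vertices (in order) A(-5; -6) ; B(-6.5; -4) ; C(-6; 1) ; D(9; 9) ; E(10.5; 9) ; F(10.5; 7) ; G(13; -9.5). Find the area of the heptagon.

Cross-terms: -19, -30.5, -63, -13.5, -21, -190.75, -125.5  ⇒  Σ = -463.25
Area = |Σ|/2 = 231.625.

231.625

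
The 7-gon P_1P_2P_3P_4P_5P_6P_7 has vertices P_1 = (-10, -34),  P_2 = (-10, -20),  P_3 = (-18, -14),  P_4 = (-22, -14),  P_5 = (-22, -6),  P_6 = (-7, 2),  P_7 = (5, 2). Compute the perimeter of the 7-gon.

|P_1P_2| = √((0)² + (14)²) = √196 = 14
|P_2P_3| = √((-8)² + (6)²) = √100 = 10
|P_3P_4| = √((-4)² + (0)²) = √16 = 4
|P_4P_5| = √((0)² + (8)²) = √64 = 8
|P_5P_6| = √((15)² + (8)²) = √289 = 17
|P_6P_7| = √((12)² + (0)²) = √144 = 12
|P_7P_1| = √((-15)² + (-36)²) = √1521 = 39
Perimeter = 14 + 10 + 4 + 8 + 17 + 12 + 39 = 104.

104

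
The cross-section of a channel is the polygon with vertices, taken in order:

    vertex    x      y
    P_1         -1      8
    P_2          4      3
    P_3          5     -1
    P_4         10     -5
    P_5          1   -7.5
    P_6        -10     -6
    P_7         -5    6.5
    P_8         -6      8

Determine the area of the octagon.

178

Cross-terms: -35, -19, -15, -70, -81, -95, -1, -40  ⇒  Σ = -356
Area = |Σ|/2 = 178.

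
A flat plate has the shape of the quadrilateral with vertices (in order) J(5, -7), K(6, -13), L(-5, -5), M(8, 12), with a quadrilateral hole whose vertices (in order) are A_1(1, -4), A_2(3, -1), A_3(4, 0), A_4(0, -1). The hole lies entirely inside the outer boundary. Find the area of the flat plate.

Outer boundary:
Apply Gauss's area formula: 2A = Σ (x_i·y_{i+1} − x_{i+1}·y_i), indices taken mod 4.
Cross-terms: -23, -95, -20, -116  ⇒  Σ = -254
Area = |Σ|/2 = 127.
Hole:
Σ = (11) + (4) + (-4) + (1) = 12
Area = |Σ|/2 = 6.
Net area = 127 − 6 = 121.

121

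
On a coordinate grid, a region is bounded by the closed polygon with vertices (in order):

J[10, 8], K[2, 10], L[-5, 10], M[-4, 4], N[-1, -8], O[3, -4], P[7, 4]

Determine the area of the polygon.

Apply Gauss's area formula: 2A = Σ (x_i·y_{i+1} − x_{i+1}·y_i), indices taken mod 7.
Cross-terms: 84, 70, 20, 36, 28, 40, 16  ⇒  Σ = 294
Area = |Σ|/2 = 147.

147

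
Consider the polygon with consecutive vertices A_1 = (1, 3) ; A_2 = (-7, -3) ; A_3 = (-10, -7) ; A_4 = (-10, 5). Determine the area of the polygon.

Cross-terms: 18, 19, -120, -35  ⇒  Σ = -118
Area = |Σ|/2 = 59.

59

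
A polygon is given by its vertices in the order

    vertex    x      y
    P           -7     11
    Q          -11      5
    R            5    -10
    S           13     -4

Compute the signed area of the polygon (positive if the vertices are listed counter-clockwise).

Σ = (86) + (85) + (110) + (115) = 396
Signed area = Σ/2 = 198 (positive ⇒ counter-clockwise traversal).

198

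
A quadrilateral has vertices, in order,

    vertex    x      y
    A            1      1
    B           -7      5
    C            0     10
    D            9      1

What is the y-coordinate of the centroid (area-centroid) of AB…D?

Apply the surveyor's formula. First the cross-terms c_i = x_i·y_{i+1} − x_{i+1}·y_i:
  12, -70, -90, 8  ⇒  2A = -140, A = -70.
Then Σ (y_i + y_{i+1})·c_i = -1952, so ȳ = -1952 / (6·(-70)) = 488/105.

488/105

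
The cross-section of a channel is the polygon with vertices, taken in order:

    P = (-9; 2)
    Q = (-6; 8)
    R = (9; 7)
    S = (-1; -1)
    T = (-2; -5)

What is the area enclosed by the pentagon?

Apply the shoelace (surveyor's) formula: 2A = Σ (x_i·y_{i+1} − x_{i+1}·y_i), indices taken mod 5.
Cross-terms: -60, -114, -2, 3, -49  ⇒  Σ = -222
Area = |Σ|/2 = 111.

111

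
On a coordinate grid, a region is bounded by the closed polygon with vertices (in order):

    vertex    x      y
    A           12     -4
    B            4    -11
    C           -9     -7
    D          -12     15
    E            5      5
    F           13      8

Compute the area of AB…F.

Apply the shoelace (surveyor's) formula: 2A = Σ (x_i·y_{i+1} − x_{i+1}·y_i), indices taken mod 6.
Σ = (-116) + (-127) + (-219) + (-135) + (-25) + (-148) = -770
Area = |Σ|/2 = 385.

385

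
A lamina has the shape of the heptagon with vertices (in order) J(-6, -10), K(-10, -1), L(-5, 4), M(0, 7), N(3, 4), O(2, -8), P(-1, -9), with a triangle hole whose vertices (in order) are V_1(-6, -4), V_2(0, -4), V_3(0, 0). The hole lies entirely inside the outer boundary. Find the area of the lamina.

Outer boundary:
J→K: (-6)(-1) − (-10)(-10) = -94
K→L: (-10)(4) − (-5)(-1) = -45
L→M: (-5)(7) − (0)(4) = -35
M→N: (0)(4) − (3)(7) = -21
N→O: (3)(-8) − (2)(4) = -32
O→P: (2)(-9) − (-1)(-8) = -26
P→J: (-1)(-10) − (-6)(-9) = -44
Σ = -297
Area = |Σ|/2 = 148.5.
Hole:
Apply the shoelace formula: 2A = Σ (x_i·y_{i+1} − x_{i+1}·y_i), indices taken mod 3.
Σ = (24) + (0) + (0) = 24
Area = |Σ|/2 = 12.
Net area = 148.5 − 12 = 136.5.

136.5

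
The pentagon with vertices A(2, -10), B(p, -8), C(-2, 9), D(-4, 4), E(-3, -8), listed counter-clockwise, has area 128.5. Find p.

Write out the shoelace sum; only the two edges meeting at B involve p:
2·Area = [(2·(-8) − p·(-10)) + (p·9 − (-2)·(-8))] + 118
       = 19·p + 86 = 257
⇒ p = 9.

9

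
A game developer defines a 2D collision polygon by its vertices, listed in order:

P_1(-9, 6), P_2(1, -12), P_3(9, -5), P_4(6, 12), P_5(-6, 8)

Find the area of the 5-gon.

249.5

Apply the surveyor's formula: 2A = Σ (x_i·y_{i+1} − x_{i+1}·y_i), indices taken mod 5.
P_1→P_2: (-9)(-12) − (1)(6) = 102
P_2→P_3: (1)(-5) − (9)(-12) = 103
P_3→P_4: (9)(12) − (6)(-5) = 138
P_4→P_5: (6)(8) − (-6)(12) = 120
P_5→P_1: (-6)(6) − (-9)(8) = 36
Σ = 499
Area = |Σ|/2 = 249.5.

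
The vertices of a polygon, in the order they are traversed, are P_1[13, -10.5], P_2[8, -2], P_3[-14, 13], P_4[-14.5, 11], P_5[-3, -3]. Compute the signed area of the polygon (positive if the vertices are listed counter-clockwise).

Apply the shoelace formula: 2A = Σ (x_i·y_{i+1} − x_{i+1}·y_i), indices taken mod 5.
Σ = (58) + (76) + (34.5) + (76.5) + (70.5) = 315.5
Signed area = Σ/2 = 157.75 (positive ⇒ counter-clockwise traversal).

157.75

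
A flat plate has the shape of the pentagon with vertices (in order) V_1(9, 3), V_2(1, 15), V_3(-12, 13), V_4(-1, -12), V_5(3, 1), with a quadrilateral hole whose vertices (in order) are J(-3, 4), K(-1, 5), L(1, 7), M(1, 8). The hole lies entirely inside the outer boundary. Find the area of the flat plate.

Outer boundary:
Σ = (132) + (193) + (157) + (35) + (0) = 517
Area = |Σ|/2 = 258.5.
Hole:
Apply the surveyor's formula: 2A = Σ (x_i·y_{i+1} − x_{i+1}·y_i), indices taken mod 4.
Σ = (-11) + (-12) + (1) + (28) = 6
Area = |Σ|/2 = 3.
Net area = 258.5 − 3 = 255.5.

255.5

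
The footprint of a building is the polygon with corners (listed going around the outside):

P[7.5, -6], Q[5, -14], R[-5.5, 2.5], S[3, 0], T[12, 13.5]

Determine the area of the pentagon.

Apply the shoelace (surveyor's) formula: 2A = Σ (x_i·y_{i+1} − x_{i+1}·y_i), indices taken mod 5.
Cross-terms: -75, -64.5, -7.5, 40.5, -173.25  ⇒  Σ = -279.75
Area = |Σ|/2 = 139.875.

139.875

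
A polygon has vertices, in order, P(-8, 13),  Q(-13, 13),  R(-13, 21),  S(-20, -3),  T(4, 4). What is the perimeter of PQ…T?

78

|PQ| = √((-5)² + (0)²) = √25 = 5
|QR| = √((0)² + (8)²) = √64 = 8
|RS| = √((-7)² + (-24)²) = √625 = 25
|ST| = √((24)² + (7)²) = √625 = 25
|TP| = √((-12)² + (9)²) = √225 = 15
Perimeter = 5 + 8 + 25 + 25 + 15 = 78.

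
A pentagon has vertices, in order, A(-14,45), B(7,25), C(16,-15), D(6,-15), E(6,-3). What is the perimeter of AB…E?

|AB| = √((21)² + (-20)²) = √841 = 29
|BC| = √((9)² + (-40)²) = √1681 = 41
|CD| = √((-10)² + (0)²) = √100 = 10
|DE| = √((0)² + (12)²) = √144 = 12
|EA| = √((-20)² + (48)²) = √2704 = 52
Perimeter = 29 + 41 + 10 + 12 + 52 = 144.

144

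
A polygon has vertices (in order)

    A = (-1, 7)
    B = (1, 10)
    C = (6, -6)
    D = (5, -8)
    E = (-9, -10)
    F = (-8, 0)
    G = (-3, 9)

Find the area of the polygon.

Cross-terms: -17, -66, -18, -122, -80, -72, -12  ⇒  Σ = -387
Area = |Σ|/2 = 193.5.

193.5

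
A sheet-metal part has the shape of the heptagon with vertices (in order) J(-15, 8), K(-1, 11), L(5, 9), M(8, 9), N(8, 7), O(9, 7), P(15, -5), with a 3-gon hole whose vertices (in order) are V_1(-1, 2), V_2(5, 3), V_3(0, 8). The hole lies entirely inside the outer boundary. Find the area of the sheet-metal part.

Outer boundary:
Apply Gauss's area formula: 2A = Σ (x_i·y_{i+1} − x_{i+1}·y_i), indices taken mod 7.
J→K: (-15)(11) − (-1)(8) = -157
K→L: (-1)(9) − (5)(11) = -64
L→M: (5)(9) − (8)(9) = -27
M→N: (8)(7) − (8)(9) = -16
N→O: (8)(7) − (9)(7) = -7
O→P: (9)(-5) − (15)(7) = -150
P→J: (15)(8) − (-15)(-5) = 45
Σ = -376
Area = |Σ|/2 = 188.
Hole:
V_1→V_2: (-1)(3) − (5)(2) = -13
V_2→V_3: (5)(8) − (0)(3) = 40
V_3→V_1: (0)(2) − (-1)(8) = 8
Σ = 35
Area = |Σ|/2 = 17.5.
Net area = 188 − 17.5 = 170.5.

170.5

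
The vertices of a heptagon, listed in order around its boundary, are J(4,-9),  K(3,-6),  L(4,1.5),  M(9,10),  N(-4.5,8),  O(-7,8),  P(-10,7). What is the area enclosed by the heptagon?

144

Apply the surveyor's formula: 2A = Σ (x_i·y_{i+1} − x_{i+1}·y_i), indices taken mod 7.
Σ = (3) + (28.5) + (26.5) + (117) + (20) + (31) + (62) = 288
Area = |Σ|/2 = 144.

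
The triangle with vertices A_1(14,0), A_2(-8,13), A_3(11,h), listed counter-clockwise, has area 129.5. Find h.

The doubled signed area Σ (x_i y_{i+1} − x_{i+1} y_i) is linear in h.
With h=0 it equals 39; the coefficient of h is -22 (from the two edges through A_3).
So -22·h + 39 = 2·129.5 = 259 ⇒ h = -10.

-10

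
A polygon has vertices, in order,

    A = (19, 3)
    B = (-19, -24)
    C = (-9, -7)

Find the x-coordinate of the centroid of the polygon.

-3

Apply the shoelace (surveyor's) formula. First the cross-terms c_i = x_i·y_{i+1} − x_{i+1}·y_i:
  -399, -83, 106  ⇒  2A = -376, A = -188.
Then Σ (x_i + x_{i+1})·c_i = 3384, so x̄ = 3384 / (6·(-188)) = -3.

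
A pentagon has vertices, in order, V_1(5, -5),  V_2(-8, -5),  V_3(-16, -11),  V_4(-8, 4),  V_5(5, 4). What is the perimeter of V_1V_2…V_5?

62

|V_1V_2| = √((-13)² + (0)²) = √169 = 13
|V_2V_3| = √((-8)² + (-6)²) = √100 = 10
|V_3V_4| = √((8)² + (15)²) = √289 = 17
|V_4V_5| = √((13)² + (0)²) = √169 = 13
|V_5V_1| = √((0)² + (-9)²) = √81 = 9
Perimeter = 13 + 10 + 17 + 13 + 9 = 62.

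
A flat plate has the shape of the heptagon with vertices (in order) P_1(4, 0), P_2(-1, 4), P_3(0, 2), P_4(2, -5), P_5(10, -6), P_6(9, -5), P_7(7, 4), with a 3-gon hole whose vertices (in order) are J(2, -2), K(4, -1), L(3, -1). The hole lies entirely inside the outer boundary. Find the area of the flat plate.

Outer boundary:
P_1→P_2: (4)(4) − (-1)(0) = 16
P_2→P_3: (-1)(2) − (0)(4) = -2
P_3→P_4: (0)(-5) − (2)(2) = -4
P_4→P_5: (2)(-6) − (10)(-5) = 38
P_5→P_6: (10)(-5) − (9)(-6) = 4
P_6→P_7: (9)(4) − (7)(-5) = 71
P_7→P_1: (7)(0) − (4)(4) = -16
Σ = 107
Area = |Σ|/2 = 53.5.
Hole:
J→K: (2)(-1) − (4)(-2) = 6
K→L: (4)(-1) − (3)(-1) = -1
L→J: (3)(-2) − (2)(-1) = -4
Σ = 1
Area = |Σ|/2 = 0.5.
Net area = 53.5 − 0.5 = 53.

53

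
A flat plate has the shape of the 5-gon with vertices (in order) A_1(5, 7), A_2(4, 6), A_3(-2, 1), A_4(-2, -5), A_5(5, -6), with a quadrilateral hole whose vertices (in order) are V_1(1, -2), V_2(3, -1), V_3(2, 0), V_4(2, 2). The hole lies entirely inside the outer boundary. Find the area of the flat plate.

63.5

Outer boundary:
A_1→A_2: (5)(6) − (4)(7) = 2
A_2→A_3: (4)(1) − (-2)(6) = 16
A_3→A_4: (-2)(-5) − (-2)(1) = 12
A_4→A_5: (-2)(-6) − (5)(-5) = 37
A_5→A_1: (5)(7) − (5)(-6) = 65
Σ = 132
Area = |Σ|/2 = 66.
Hole:
Cross-terms: 5, 2, 4, -6  ⇒  Σ = 5
Area = |Σ|/2 = 2.5.
Net area = 66 − 2.5 = 63.5.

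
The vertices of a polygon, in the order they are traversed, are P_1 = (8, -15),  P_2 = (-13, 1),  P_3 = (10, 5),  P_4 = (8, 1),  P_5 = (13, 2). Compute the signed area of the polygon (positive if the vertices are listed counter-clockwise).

-250

Σ = (-187) + (-75) + (-30) + (3) + (-211) = -500
Signed area = Σ/2 = -250 (negative ⇒ clockwise traversal).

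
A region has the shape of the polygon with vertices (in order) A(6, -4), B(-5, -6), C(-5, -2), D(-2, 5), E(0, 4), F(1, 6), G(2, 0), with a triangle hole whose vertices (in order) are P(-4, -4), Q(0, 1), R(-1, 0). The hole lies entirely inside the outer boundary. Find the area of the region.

68

Outer boundary:
Apply the shoelace (surveyor's) formula: 2A = Σ (x_i·y_{i+1} − x_{i+1}·y_i), indices taken mod 7.
Cross-terms: -56, -20, -29, -8, -4, -12, -8  ⇒  Σ = -137
Area = |Σ|/2 = 68.5.
Hole:
Apply Gauss's area formula: 2A = Σ (x_i·y_{i+1} − x_{i+1}·y_i), indices taken mod 3.
Σ = (-4) + (1) + (4) = 1
Area = |Σ|/2 = 0.5.
Net area = 68.5 − 0.5 = 68.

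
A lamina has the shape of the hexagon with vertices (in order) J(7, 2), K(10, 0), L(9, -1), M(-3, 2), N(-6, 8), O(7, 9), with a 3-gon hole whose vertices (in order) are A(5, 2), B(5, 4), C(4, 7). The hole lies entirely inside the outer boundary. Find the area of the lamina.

Outer boundary:
Apply Gauss's area formula: 2A = Σ (x_i·y_{i+1} − x_{i+1}·y_i), indices taken mod 6.
Cross-terms: -20, -10, 15, -12, -110, -49  ⇒  Σ = -186
Area = |Σ|/2 = 93.
Hole:
A→B: (5)(4) − (5)(2) = 10
B→C: (5)(7) − (4)(4) = 19
C→A: (4)(2) − (5)(7) = -27
Σ = 2
Area = |Σ|/2 = 1.
Net area = 93 − 1 = 92.

92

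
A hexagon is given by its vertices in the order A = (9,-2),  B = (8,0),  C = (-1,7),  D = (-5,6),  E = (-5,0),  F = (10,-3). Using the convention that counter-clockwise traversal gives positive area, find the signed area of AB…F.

76.5

Apply the shoelace (surveyor's) formula: 2A = Σ (x_i·y_{i+1} − x_{i+1}·y_i), indices taken mod 6.
Σ = (16) + (56) + (29) + (30) + (15) + (7) = 153
Signed area = Σ/2 = 76.5 (positive ⇒ counter-clockwise traversal).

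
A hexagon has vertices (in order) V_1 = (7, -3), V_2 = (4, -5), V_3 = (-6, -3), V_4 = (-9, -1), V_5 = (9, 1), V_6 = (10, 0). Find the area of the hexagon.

63

Apply the surveyor's formula: 2A = Σ (x_i·y_{i+1} − x_{i+1}·y_i), indices taken mod 6.
V_1→V_2: (7)(-5) − (4)(-3) = -23
V_2→V_3: (4)(-3) − (-6)(-5) = -42
V_3→V_4: (-6)(-1) − (-9)(-3) = -21
V_4→V_5: (-9)(1) − (9)(-1) = 0
V_5→V_6: (9)(0) − (10)(1) = -10
V_6→V_1: (10)(-3) − (7)(0) = -30
Σ = -126
Area = |Σ|/2 = 63.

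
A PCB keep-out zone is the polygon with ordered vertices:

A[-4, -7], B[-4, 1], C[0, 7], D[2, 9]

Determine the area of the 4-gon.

Apply the shoelace (surveyor's) formula: 2A = Σ (x_i·y_{i+1} − x_{i+1}·y_i), indices taken mod 4.
Σ = (-32) + (-28) + (-14) + (22) = -52
Area = |Σ|/2 = 26.

26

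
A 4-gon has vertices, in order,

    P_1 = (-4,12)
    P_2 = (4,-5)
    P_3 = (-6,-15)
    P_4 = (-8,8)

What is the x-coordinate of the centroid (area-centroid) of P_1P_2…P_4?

-22/7

Apply the shoelace formula. First the cross-terms c_i = x_i·y_{i+1} − x_{i+1}·y_i:
  -28, -90, -168, -64  ⇒  2A = -350, A = -175.
Then Σ (x_i + x_{i+1})·c_i = 3300, so x̄ = 3300 / (6·(-175)) = -22/7.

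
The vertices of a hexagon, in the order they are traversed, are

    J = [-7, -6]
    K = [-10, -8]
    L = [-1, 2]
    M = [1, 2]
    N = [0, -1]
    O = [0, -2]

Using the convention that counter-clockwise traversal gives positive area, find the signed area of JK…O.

-25.5

J→K: (-7)(-8) − (-10)(-6) = -4
K→L: (-10)(2) − (-1)(-8) = -28
L→M: (-1)(2) − (1)(2) = -4
M→N: (1)(-1) − (0)(2) = -1
N→O: (0)(-2) − (0)(-1) = 0
O→J: (0)(-6) − (-7)(-2) = -14
Σ = -51
Signed area = Σ/2 = -25.5 (negative ⇒ clockwise traversal).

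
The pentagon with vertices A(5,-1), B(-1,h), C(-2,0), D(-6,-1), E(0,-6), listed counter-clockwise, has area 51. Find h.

The doubled signed area Σ (x_i y_{i+1} − x_{i+1} y_i) is linear in h.
With h=0 it equals 67; the coefficient of h is 7 (from the two edges through B).
So 7·h + 67 = 2·51 = 102 ⇒ h = 5.

5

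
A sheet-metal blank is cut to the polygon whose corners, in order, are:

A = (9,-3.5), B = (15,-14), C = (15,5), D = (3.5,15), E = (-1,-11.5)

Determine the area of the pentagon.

Apply the shoelace formula: 2A = Σ (x_i·y_{i+1} − x_{i+1}·y_i), indices taken mod 5.
Cross-terms: -73.5, 285, 207.5, -25.25, 107  ⇒  Σ = 500.75
Area = |Σ|/2 = 250.375.

250.375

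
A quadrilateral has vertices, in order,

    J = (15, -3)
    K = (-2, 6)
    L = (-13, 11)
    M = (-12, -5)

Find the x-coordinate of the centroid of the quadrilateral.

Apply Gauss's area formula. First the cross-terms c_i = x_i·y_{i+1} − x_{i+1}·y_i:
  84, 56, 197, 111  ⇒  2A = 448, A = 224.
Then Σ (x_i + x_{i+1})·c_i = -4340, so x̄ = -4340 / (6·224) = -155/48.

-155/48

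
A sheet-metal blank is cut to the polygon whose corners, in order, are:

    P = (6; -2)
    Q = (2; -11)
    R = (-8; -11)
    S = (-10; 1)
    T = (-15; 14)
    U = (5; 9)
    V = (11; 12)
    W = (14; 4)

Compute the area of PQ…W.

Cross-terms: -62, -110, -118, -125, -205, -39, -124, -52  ⇒  Σ = -835
Area = |Σ|/2 = 417.5.

417.5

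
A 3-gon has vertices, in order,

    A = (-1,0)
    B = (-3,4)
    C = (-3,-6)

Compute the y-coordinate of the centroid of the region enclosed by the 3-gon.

-2/3

Apply the shoelace formula. First the cross-terms c_i = x_i·y_{i+1} − x_{i+1}·y_i:
  -4, 30, -6  ⇒  2A = 20, A = 10.
Then Σ (y_i + y_{i+1})·c_i = -40, so ȳ = -40 / (6·10) = -2/3.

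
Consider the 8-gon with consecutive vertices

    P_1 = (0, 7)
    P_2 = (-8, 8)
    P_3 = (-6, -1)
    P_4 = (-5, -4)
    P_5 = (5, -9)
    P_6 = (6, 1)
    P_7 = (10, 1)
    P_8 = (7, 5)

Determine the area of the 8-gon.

171.5

Apply the shoelace formula: 2A = Σ (x_i·y_{i+1} − x_{i+1}·y_i), indices taken mod 8.
Σ = (56) + (56) + (19) + (65) + (59) + (-4) + (43) + (49) = 343
Area = |Σ|/2 = 171.5.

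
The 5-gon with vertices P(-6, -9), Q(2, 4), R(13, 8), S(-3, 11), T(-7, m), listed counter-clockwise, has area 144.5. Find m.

Write out the shoelace sum; only the two edges meeting at T involve m:
2·Area = [((-3)·m − (-7)·11) + ((-7)·(-9) − (-6)·m)] + 125
       = 3·m + 265 = 289
⇒ m = 8.

8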